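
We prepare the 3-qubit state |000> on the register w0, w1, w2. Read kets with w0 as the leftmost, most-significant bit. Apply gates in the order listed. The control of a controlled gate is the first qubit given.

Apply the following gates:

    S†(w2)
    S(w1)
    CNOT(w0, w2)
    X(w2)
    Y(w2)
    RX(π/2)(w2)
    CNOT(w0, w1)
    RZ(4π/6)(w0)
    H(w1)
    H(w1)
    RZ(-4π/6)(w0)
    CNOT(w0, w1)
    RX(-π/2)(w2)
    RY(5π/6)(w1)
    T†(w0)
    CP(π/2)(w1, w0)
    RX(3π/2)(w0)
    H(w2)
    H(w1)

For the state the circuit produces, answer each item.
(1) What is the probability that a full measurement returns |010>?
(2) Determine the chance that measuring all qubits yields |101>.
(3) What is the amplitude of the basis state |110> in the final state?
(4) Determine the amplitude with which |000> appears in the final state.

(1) A full measurement returns |010> with probability 1/16. Key observation: the block from step 6 through step 13 cancels to the identity and can be dropped.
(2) A full measurement returns |101> with probability 3/16.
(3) The final state's coefficient on |110> equals 1/4.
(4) The final state's coefficient on |000> equals sqrt(3)*I/4.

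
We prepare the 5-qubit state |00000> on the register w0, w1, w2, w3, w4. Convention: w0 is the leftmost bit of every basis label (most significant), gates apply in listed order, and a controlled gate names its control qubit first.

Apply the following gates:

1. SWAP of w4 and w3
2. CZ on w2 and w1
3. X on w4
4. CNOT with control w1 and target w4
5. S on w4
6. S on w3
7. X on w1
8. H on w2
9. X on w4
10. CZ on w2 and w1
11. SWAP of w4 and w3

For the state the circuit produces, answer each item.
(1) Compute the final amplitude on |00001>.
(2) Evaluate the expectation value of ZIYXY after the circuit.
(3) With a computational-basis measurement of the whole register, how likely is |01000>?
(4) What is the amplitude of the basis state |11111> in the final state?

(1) The final state's coefficient on |00001> equals 0.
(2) In the final state, ZIYXY has expectation 0.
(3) A full measurement returns |01000> with probability 1/2.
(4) The amplitude on |11111> is 0.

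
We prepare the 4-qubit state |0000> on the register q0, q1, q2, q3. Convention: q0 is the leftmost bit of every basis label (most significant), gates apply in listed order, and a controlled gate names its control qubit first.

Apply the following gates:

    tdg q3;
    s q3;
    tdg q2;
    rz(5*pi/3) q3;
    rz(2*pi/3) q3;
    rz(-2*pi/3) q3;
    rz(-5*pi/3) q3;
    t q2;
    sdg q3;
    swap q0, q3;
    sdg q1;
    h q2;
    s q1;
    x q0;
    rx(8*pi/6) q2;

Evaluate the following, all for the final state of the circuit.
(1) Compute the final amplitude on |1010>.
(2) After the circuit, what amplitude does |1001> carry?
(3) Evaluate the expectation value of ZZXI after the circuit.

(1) The amplitude on |1010> is -sqrt(2)/4 - sqrt(6)*I/4. Key observation: gates 2-9 undo each other exactly, leaving only the rest of the circuit to track.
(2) |1001> carries amplitude 0 in the final state.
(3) The expectation value of ZZXI is -1.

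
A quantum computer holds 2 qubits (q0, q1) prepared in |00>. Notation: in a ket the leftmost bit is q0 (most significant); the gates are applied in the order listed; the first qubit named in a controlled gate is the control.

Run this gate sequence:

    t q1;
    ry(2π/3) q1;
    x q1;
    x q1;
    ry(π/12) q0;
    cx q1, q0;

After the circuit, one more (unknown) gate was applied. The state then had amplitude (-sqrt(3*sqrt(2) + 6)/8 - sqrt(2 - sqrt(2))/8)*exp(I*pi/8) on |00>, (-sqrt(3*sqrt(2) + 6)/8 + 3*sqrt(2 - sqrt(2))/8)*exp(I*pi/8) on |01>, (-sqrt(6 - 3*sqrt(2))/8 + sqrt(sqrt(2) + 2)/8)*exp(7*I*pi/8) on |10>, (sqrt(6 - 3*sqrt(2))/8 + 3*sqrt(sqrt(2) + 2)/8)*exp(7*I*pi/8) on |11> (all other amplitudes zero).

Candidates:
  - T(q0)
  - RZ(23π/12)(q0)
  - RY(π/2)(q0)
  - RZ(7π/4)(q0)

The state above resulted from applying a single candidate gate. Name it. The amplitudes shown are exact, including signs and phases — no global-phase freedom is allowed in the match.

The unique candidate consistent with the amplitudes is RZ(7π/4)(q0). Key observation: gates 3-4 undo each other exactly, leaving only the rest of the circuit to track.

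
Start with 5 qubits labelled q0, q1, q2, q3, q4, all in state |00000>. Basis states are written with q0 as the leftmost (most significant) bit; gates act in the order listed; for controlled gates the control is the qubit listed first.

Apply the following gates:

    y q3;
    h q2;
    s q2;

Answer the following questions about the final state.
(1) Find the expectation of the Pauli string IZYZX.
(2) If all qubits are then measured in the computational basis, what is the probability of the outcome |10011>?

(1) In the final state, IZYZX has expectation 0.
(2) Outcome |10011> occurs with probability 0.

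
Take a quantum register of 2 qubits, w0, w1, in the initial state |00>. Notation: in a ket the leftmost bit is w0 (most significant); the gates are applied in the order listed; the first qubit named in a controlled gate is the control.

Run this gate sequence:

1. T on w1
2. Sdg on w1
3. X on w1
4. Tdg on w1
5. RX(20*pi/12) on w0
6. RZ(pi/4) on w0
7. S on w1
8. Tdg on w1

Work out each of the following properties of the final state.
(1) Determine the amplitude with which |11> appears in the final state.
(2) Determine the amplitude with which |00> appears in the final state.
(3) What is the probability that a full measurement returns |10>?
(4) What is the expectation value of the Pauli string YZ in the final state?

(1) The final state's coefficient on |11> equals -exp(5*I*pi/8)/2.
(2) The final state's coefficient on |00> equals 0.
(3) A full measurement returns |10> with probability 0.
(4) The expectation value of YZ is -sqrt(6)/4.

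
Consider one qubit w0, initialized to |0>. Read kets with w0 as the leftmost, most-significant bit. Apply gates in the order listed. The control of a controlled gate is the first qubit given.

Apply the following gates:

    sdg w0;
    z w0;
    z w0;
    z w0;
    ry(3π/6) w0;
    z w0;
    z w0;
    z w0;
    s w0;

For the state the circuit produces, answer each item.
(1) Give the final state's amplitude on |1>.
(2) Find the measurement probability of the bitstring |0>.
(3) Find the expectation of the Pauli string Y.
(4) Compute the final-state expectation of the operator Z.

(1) The final state's coefficient on |1> equals -sqrt(2)*I/2.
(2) A full measurement returns |0> with probability 1/2.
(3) In the final state, Y has expectation -1.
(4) The expectation value of Z is 0.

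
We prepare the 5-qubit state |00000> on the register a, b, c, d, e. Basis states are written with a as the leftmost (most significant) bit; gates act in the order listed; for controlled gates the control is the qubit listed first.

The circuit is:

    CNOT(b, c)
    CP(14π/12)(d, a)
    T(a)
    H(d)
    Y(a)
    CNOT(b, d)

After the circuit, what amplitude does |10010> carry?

The amplitude on |10010> is sqrt(2)*I/2.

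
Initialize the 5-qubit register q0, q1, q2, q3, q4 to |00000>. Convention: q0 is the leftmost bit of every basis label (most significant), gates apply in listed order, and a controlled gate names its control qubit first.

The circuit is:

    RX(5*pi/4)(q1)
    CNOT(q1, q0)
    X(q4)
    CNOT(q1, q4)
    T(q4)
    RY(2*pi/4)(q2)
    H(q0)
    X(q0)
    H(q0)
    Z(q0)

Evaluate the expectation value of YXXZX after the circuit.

The observable YXXZX averages to 1/2. Key observation: steps 7-10 multiply out to the identity, so the circuit reduces to the remaining gates.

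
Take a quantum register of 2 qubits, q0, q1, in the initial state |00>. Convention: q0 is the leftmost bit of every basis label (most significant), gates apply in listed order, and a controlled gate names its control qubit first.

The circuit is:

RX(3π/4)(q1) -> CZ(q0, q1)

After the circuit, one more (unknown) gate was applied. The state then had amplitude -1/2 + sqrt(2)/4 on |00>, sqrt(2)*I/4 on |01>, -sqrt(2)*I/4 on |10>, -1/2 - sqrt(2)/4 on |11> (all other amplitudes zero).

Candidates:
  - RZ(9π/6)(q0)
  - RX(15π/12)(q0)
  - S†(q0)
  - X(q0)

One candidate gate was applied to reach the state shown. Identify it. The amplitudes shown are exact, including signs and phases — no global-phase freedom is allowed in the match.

The applied gate was RX(15π/12)(q0).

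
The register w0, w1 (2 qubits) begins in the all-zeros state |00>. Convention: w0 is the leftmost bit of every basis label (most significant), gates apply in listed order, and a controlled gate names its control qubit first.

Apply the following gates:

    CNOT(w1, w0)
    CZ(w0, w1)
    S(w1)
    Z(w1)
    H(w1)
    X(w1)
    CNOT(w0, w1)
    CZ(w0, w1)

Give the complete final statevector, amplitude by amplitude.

After the circuit, the state carries amplitude sqrt(2)/2 on |00>, sqrt(2)/2 on |01>, 0 on |10>, 0 on |11>.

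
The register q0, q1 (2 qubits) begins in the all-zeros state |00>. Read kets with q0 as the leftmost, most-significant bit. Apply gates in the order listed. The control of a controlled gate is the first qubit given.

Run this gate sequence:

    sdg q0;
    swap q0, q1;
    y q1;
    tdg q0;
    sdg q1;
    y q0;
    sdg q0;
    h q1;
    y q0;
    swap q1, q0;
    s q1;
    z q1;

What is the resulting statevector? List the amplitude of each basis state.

The resulting statevector has amplitude -sqrt(2)*I/2 on |00>, 0 on |01>, sqrt(2)*I/2 on |10>, 0 on |11>.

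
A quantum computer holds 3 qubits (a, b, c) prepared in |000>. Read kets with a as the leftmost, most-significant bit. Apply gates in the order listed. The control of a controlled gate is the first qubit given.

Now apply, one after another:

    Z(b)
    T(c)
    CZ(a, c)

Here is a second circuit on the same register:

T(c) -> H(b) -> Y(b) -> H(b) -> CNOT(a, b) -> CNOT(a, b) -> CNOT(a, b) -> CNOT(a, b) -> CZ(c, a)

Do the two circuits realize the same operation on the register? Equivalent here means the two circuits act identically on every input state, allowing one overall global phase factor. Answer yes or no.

No: there is an input state on which the two circuits produce genuinely different outputs (not merely differing by a phase).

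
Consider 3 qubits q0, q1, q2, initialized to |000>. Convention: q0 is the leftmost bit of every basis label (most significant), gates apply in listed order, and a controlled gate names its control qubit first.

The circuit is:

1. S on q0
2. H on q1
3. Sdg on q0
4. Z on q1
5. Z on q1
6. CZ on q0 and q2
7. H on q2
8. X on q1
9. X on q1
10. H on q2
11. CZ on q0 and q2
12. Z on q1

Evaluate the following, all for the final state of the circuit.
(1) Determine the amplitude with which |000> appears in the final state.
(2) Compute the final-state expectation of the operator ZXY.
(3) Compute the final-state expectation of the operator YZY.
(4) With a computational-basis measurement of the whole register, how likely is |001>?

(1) |000> carries amplitude sqrt(2)/2 in the final state. Key observation: gates 5-12 undo each other exactly, leaving only the rest of the circuit to track.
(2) The expectation value of ZXY is 0.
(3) The observable YZY averages to 0.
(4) The probability of measuring |001> is 0.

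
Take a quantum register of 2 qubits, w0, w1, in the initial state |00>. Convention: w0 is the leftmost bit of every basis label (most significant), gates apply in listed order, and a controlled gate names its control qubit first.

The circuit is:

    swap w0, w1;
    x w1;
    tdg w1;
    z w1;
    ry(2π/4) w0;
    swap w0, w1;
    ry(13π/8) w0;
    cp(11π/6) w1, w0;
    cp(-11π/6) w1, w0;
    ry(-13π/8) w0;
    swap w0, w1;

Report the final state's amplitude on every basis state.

After the circuit, the state carries amplitude 0 on |00>, sqrt(2)*exp(3*I*pi/4)/2 on |01>, 0 on |10>, sqrt(2)*exp(3*I*pi/4)/2 on |11>. Key observation: steps 6-11 multiply out to the identity, so the circuit reduces to the remaining gates.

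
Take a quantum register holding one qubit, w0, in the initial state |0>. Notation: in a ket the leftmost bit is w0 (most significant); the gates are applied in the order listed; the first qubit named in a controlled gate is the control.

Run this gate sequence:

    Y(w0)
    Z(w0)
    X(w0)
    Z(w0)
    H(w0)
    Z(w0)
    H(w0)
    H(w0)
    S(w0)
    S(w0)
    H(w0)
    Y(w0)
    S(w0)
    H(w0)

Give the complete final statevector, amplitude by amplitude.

The final amplitudes are sqrt(2)*I/2 on |0>, -sqrt(2)*I/2 on |1>.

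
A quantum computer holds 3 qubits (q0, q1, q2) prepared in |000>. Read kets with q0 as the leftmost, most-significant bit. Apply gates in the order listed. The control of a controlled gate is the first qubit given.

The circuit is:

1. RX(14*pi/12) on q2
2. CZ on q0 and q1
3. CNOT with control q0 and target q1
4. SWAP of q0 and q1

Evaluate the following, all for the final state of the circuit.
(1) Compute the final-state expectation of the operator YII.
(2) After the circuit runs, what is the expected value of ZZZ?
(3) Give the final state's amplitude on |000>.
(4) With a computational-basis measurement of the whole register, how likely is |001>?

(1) In the final state, YII has expectation 0.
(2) The observable ZZZ averages to -sqrt(3)/2.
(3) The amplitude on |000> is -sqrt(6)/4 + sqrt(2)/4.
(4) The probability of measuring |001> is sqrt(3)/4 + 1/2.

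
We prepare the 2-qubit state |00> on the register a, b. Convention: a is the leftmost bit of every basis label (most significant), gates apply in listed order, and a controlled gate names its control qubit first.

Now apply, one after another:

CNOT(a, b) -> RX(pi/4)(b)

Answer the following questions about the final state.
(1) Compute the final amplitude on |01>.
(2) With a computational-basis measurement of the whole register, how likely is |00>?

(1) The final state's coefficient on |01> equals -I*sqrt(2 - sqrt(2))/2.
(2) Outcome |00> occurs with probability sqrt(2)/4 + 1/2.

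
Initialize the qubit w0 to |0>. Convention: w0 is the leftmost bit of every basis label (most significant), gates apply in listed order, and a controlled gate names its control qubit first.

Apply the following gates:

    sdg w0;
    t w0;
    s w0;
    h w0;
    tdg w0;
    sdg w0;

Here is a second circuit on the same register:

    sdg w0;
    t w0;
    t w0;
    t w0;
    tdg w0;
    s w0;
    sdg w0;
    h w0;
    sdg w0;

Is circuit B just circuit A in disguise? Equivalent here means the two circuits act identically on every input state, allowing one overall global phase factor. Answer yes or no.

No: there is an input state on which the two circuits produce genuinely different outputs (not merely differing by a phase).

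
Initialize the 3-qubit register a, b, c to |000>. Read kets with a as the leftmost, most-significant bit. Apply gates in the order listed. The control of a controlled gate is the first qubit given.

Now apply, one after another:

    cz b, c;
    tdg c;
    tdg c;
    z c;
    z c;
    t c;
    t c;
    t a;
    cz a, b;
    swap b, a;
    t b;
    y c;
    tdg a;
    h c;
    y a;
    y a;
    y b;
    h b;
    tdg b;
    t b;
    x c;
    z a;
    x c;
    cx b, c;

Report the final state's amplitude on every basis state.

The final amplitudes are -1/2 on |000>, 1/2 on |001>, -1/2 on |010>, 1/2 on |011>, 0 on |100>, 0 on |101>, 0 on |110>, 0 on |111>. Key observation: gates 2-7 undo each other exactly, leaving only the rest of the circuit to track.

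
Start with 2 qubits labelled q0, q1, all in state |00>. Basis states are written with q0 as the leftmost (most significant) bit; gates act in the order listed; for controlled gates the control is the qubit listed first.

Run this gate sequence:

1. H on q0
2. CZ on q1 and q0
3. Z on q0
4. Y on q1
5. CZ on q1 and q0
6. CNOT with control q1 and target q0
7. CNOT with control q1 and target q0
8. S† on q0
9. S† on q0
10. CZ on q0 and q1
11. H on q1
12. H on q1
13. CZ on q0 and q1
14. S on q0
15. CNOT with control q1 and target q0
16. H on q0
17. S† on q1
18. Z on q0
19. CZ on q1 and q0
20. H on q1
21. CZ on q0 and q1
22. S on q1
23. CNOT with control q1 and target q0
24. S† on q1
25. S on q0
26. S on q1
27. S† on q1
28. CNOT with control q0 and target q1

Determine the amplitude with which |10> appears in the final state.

|10> carries amplitude sqrt(2)*(-1 - I)/4 in the final state. Key observation: steps 9-14 multiply out to the identity, so the circuit reduces to the remaining gates.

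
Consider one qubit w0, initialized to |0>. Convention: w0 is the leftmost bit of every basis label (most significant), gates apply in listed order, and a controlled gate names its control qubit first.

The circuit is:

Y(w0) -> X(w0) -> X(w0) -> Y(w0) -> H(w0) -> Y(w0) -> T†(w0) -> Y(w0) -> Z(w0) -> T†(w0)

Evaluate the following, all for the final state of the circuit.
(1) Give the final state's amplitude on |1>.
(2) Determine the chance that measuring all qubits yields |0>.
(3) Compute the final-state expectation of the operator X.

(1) The amplitude on |1> is sqrt(2)*exp(3*I*pi/4)/2.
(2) The probability of measuring |0> is 1/2.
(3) The expectation value of X is -1.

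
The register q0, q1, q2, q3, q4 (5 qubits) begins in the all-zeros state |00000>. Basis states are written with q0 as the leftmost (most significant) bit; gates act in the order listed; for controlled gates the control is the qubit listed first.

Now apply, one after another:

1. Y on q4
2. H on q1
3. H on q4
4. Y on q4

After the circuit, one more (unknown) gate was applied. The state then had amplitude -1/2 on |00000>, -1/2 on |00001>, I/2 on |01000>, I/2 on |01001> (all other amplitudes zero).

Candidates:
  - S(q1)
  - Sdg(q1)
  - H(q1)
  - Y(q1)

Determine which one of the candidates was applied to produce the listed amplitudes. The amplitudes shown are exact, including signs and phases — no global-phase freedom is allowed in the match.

The applied gate was Sdg(q1).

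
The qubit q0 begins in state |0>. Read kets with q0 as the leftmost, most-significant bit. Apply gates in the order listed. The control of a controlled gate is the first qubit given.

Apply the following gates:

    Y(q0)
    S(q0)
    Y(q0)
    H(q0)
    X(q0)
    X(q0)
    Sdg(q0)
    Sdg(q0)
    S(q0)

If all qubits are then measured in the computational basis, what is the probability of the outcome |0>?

The probability of measuring |0> is 1/2. Key observation: gates 5-6 undo each other exactly, leaving only the rest of the circuit to track.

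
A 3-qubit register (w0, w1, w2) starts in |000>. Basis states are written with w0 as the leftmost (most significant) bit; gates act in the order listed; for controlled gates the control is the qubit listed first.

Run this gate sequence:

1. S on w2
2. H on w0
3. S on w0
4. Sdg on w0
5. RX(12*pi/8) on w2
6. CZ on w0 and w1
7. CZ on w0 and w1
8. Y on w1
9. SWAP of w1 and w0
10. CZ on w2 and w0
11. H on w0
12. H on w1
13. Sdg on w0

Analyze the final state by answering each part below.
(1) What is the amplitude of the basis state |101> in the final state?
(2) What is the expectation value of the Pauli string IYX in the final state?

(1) The final state's coefficient on |101> equals -I/2. Key observation: steps 6-7 multiply out to the identity, so the circuit reduces to the remaining gates.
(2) The observable IYX averages to 0.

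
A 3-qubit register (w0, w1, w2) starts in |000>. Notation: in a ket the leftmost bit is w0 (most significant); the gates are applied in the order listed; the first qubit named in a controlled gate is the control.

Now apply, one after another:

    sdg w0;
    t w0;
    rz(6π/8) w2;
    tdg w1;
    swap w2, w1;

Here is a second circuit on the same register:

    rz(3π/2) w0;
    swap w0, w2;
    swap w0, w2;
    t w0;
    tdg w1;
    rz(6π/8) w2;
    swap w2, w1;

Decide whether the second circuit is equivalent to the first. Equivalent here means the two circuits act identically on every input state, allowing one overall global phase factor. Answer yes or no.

Yes: on every input state the two circuits agree up to one overall phase factor.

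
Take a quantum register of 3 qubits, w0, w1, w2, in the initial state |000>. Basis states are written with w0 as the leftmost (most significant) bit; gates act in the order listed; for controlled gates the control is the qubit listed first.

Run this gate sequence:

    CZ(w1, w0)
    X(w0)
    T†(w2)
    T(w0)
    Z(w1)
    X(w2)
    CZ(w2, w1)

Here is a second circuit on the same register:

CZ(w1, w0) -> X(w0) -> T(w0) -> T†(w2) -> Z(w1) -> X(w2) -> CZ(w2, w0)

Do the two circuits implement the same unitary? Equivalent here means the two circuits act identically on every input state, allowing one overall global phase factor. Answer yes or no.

No: there is an input state on which the two circuits produce genuinely different outputs (not merely differing by a phase).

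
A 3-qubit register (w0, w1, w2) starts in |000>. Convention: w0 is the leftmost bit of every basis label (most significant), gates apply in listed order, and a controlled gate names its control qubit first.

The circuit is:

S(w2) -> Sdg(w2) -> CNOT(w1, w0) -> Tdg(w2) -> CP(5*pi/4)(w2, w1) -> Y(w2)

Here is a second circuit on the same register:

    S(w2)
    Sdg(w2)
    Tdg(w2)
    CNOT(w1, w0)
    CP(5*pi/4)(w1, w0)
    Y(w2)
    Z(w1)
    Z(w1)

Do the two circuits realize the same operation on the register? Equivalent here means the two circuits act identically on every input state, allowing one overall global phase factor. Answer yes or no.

No: there is an input state on which the two circuits produce genuinely different outputs (not merely differing by a phase).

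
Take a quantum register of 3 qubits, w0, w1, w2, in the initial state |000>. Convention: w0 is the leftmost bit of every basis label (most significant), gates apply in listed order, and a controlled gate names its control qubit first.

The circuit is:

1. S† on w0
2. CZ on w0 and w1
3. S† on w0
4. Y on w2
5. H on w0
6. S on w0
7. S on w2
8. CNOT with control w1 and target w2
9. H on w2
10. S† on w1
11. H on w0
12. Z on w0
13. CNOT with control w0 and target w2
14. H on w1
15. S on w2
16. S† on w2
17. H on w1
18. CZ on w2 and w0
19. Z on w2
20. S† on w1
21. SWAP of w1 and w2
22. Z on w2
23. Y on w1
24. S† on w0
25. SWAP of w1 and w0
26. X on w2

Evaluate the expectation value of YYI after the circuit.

The expectation value of YYI is -1.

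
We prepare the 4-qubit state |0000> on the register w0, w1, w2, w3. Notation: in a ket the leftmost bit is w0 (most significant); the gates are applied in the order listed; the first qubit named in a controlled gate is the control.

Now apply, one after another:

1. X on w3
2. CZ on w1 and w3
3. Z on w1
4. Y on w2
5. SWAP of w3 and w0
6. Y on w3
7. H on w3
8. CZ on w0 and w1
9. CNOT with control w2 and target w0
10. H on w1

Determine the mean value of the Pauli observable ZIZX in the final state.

The expectation value of ZIZX is 1.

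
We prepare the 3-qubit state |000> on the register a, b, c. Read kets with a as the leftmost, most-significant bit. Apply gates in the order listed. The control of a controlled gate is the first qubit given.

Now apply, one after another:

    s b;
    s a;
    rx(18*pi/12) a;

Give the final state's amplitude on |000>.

The final state's coefficient on |000> equals -sqrt(2)/2.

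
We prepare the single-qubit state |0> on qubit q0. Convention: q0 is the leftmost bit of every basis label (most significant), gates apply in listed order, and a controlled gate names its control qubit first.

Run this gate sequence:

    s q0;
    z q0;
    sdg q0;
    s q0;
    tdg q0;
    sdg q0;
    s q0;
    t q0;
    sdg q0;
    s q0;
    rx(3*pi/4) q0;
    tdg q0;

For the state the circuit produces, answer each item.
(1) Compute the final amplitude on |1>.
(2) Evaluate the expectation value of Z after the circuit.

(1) The final state's coefficient on |1> equals -sqrt(sqrt(2) + 2)*exp(I*pi/4)/2. Key observation: gates 3-10 undo each other exactly, leaving only the rest of the circuit to track.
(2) The expectation value of Z is -sqrt(2)/2.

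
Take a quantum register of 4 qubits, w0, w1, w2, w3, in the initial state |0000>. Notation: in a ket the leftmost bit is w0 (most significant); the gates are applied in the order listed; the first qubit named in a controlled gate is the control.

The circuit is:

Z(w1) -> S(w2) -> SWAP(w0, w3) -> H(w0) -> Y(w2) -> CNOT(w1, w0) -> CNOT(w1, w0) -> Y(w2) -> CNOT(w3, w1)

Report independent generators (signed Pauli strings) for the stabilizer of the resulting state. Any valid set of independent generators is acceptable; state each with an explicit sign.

One valid set of independent stabilizer generators is +XIII, +IZII, +IIZI, +IIIZ (any independent generating set of the same group is equally correct). Key observation: steps 5-8 multiply out to the identity, so the circuit reduces to the remaining gates.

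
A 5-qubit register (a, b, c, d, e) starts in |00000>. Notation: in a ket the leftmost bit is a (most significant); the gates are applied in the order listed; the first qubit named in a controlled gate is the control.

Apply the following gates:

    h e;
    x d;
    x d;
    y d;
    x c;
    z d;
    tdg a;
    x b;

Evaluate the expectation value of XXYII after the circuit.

The expectation value of XXYII is 0.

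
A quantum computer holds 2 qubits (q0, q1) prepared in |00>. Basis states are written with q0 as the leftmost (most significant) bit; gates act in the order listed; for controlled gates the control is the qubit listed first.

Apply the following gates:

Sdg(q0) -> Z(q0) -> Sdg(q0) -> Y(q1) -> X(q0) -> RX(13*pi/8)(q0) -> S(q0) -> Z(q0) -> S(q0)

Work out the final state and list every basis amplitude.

The final amplitudes are 0 on |00>, sin(3*pi/16) on |01>, 0 on |10>, -I*cos(3*pi/16) on |11>.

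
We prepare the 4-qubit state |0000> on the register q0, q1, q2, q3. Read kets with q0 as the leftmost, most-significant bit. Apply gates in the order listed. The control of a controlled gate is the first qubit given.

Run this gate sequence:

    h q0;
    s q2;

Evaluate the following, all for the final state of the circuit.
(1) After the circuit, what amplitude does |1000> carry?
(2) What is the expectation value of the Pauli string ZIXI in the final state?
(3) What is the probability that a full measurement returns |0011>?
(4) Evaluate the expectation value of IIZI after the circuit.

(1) The amplitude on |1000> is sqrt(2)/2.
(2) In the final state, ZIXI has expectation 0.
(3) A full measurement returns |0011> with probability 0.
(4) The observable IIZI averages to 1.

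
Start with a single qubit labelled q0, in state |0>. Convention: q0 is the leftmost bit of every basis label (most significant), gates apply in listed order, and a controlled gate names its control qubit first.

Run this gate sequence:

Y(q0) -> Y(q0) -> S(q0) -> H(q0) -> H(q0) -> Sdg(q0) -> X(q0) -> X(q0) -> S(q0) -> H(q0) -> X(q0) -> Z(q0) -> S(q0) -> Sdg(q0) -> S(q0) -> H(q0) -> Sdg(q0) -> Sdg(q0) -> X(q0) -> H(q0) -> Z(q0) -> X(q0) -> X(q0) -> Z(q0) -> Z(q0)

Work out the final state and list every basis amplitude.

After the circuit, the state carries amplitude -sqrt(2)*I/2 on |0>, sqrt(2)/2 on |1>.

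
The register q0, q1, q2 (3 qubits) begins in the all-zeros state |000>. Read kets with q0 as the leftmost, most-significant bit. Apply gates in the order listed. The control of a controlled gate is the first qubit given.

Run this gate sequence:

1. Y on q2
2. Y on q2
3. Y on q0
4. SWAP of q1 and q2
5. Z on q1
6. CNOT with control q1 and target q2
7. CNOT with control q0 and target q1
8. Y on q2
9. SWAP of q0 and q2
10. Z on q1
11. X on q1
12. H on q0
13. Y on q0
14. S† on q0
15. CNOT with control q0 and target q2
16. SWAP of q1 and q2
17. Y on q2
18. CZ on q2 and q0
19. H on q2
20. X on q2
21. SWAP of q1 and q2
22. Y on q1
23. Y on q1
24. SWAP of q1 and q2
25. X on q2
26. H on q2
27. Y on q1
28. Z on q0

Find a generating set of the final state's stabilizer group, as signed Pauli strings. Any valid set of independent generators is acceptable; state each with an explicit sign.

The stabilizer group can be generated by +XYI, +ZZI, -IIZ, among other valid generating sets. Key observation: gates 19-26 undo each other exactly, leaving only the rest of the circuit to track.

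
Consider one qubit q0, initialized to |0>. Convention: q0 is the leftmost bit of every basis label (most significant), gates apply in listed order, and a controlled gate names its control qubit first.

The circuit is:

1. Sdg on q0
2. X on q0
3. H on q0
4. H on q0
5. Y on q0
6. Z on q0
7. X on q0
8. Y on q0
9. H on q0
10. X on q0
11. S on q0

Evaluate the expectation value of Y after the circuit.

The expectation value of Y is 1.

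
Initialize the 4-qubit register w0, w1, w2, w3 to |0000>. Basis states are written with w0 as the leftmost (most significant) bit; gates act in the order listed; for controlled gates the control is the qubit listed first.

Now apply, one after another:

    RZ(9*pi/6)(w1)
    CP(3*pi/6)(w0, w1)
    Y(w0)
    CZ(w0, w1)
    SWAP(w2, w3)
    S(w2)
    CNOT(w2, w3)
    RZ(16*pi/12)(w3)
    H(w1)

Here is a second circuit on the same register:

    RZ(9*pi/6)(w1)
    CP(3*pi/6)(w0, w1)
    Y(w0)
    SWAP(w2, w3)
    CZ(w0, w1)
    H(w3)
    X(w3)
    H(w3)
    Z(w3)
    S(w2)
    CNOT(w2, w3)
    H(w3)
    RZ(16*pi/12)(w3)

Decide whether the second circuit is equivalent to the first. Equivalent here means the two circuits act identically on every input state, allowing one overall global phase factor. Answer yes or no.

No, they are not equivalent — no single phase factor reconciles the two unitaries.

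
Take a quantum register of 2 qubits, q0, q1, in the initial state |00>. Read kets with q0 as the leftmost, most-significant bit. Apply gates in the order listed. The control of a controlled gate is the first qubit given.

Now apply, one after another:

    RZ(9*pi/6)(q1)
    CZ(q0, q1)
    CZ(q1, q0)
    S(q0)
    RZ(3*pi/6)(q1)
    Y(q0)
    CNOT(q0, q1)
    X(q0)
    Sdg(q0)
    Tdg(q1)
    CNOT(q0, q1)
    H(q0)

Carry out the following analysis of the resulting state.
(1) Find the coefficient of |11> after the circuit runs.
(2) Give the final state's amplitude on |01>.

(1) The final state's coefficient on |11> equals -sqrt(2)*exp(I*pi/4)/2.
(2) The amplitude on |01> is -sqrt(2)*exp(I*pi/4)/2.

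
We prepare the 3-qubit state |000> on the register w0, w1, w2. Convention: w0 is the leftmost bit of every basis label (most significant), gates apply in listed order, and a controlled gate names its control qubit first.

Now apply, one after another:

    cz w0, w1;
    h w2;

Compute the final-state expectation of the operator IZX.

In the final state, IZX has expectation 1.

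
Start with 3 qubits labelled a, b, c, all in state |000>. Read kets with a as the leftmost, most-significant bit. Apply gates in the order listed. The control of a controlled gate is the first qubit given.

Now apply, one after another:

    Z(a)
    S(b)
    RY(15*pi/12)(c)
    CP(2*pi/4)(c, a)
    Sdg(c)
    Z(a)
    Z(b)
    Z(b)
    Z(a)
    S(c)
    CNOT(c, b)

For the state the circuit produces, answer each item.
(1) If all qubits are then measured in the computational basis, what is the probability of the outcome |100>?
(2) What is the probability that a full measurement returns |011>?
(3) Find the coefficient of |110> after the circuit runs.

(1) The probability of measuring |100> is 0. Key observation: the block from step 5 through step 10 cancels to the identity and can be dropped.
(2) The probability of measuring |011> is sqrt(2)/4 + 1/2.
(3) The amplitude on |110> is 0.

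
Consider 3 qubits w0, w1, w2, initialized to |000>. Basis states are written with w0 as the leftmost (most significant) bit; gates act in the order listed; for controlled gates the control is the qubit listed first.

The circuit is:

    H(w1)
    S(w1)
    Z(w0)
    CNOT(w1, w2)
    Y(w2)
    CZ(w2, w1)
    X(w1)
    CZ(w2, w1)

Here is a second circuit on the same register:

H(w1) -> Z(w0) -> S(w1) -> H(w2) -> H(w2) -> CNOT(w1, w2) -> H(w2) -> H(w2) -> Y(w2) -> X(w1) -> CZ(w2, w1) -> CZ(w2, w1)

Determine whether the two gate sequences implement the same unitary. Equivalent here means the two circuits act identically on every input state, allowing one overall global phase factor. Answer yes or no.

No, they are not equivalent — no single phase factor reconciles the two unitaries.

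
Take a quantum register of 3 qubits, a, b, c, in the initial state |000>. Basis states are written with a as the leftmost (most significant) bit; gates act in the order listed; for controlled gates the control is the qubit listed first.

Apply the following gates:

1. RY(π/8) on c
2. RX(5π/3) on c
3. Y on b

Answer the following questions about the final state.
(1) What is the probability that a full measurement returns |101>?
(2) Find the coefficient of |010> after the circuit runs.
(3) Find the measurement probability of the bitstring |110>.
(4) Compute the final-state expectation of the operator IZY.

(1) A full measurement returns |101> with probability 0.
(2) The final state's coefficient on |010> equals sin(pi/16)/2 - sqrt(3)*I*cos(pi/16)/2.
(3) Outcome |110> occurs with probability 0.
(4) In the final state, IZY has expectation -sqrt(3*sqrt(2) + 6)/4.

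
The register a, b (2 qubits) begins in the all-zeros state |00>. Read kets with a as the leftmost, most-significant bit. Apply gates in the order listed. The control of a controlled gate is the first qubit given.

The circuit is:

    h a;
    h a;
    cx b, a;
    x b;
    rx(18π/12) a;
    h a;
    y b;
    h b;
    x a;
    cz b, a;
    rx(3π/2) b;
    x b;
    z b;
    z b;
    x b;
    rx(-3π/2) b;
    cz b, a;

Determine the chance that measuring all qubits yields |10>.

The probability of measuring |10> is 1/4. Key observation: steps 11-16 multiply out to the identity, so the circuit reduces to the remaining gates.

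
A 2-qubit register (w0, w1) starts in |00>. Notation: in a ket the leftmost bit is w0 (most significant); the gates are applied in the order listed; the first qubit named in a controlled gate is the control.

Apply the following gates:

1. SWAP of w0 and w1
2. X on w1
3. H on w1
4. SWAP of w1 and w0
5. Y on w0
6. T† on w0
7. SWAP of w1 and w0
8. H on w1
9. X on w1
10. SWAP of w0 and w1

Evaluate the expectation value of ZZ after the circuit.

In the final state, ZZ has expectation -sqrt(2)/2.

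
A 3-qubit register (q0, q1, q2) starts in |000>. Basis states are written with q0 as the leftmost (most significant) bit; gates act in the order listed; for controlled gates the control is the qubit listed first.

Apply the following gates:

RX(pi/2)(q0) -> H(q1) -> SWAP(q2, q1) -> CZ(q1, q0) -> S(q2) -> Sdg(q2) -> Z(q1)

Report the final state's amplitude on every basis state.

After the circuit, the state carries amplitude 1/2 on |000>, 1/2 on |001>, 0 on |010>, 0 on |011>, -I/2 on |100>, -I/2 on |101>, 0 on |110>, 0 on |111>. Key observation: gates 5-6 undo each other exactly, leaving only the rest of the circuit to track.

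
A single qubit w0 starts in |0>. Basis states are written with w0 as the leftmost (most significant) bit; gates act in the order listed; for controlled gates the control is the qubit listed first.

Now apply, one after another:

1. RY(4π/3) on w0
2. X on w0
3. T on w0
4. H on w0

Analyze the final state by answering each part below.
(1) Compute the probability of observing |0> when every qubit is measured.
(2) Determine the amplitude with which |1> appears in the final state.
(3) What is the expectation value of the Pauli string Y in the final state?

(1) Outcome |0> occurs with probability 1/2 - sqrt(6)/8.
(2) The amplitude on |1> is sqrt(6)/4 + sqrt(2)*exp(I*pi/4)/4.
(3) The observable Y averages to sqrt(6)/4.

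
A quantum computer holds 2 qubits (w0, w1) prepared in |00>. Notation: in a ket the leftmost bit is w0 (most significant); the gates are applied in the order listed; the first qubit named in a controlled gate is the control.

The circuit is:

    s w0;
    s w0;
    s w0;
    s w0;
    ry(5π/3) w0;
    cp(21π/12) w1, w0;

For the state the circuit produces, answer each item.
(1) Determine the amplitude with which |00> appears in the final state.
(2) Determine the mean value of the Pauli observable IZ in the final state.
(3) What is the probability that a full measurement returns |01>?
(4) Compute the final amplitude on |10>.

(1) The final state's coefficient on |00> equals -sqrt(3)/2. Key observation: steps 1-4 multiply out to the identity, so the circuit reduces to the remaining gates.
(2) The observable IZ averages to 1.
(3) The probability of measuring |01> is 0.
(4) |10> carries amplitude 1/2 in the final state.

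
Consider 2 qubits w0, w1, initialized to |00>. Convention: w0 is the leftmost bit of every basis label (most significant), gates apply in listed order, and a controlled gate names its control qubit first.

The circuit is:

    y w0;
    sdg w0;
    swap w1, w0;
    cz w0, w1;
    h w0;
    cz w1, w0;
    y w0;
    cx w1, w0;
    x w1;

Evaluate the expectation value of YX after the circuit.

In the final state, YX has expectation 0.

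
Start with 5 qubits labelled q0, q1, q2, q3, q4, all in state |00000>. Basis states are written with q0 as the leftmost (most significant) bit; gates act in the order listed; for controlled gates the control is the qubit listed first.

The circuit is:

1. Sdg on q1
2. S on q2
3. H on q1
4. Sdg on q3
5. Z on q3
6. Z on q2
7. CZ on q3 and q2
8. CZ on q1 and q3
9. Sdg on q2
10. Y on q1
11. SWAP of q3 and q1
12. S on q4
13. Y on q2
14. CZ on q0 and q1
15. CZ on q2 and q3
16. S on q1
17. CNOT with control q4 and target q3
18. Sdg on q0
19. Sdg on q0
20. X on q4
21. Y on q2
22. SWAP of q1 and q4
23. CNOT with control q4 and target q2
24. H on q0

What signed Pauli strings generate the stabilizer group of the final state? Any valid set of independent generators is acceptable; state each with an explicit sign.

One valid set of independent stabilizer generators is +XIIII, +IIIXI, -IZIII, +IIZII, +IIIIZ (any independent generating set of the same group is equally correct).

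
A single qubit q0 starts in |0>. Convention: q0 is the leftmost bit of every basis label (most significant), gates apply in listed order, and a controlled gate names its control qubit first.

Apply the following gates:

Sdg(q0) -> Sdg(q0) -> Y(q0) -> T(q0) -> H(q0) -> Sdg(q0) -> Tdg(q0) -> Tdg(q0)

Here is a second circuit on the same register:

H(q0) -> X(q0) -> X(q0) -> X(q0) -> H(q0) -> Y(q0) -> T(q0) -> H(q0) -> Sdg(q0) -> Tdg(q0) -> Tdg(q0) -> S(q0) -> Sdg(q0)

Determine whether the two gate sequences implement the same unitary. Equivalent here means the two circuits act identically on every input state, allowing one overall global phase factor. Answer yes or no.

Yes: on every input state the two circuits agree up to one overall phase factor.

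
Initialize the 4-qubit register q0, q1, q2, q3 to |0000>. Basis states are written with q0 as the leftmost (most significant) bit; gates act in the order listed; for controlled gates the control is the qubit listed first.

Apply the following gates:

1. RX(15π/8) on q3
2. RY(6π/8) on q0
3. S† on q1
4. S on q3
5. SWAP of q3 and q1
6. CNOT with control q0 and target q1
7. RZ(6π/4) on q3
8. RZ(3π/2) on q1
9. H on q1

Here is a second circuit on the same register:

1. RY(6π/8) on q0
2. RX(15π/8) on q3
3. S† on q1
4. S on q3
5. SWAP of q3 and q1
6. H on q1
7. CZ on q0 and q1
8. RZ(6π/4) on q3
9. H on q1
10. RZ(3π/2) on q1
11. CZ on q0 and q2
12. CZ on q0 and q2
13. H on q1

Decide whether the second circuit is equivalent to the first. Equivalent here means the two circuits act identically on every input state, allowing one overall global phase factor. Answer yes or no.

Yes, they are equivalent — the unitaries differ by at most a global phase.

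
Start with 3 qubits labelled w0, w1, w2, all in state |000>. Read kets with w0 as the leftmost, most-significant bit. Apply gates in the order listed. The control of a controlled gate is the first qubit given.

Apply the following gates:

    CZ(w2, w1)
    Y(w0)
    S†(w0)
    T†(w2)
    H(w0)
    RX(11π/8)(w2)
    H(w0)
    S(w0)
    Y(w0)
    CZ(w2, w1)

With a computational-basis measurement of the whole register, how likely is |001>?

The probability of measuring |001> is sin(5*pi/16)**2.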